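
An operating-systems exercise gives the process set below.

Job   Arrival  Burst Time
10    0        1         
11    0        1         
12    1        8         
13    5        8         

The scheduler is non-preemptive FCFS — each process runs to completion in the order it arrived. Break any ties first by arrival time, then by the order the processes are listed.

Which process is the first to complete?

10

Gantt: | 10 0-1 | 11 1-2 | 12 2-10 | 13 10-18 |
Completion: 10=1  11=2  12=10  13=18
Finish order: 10 → 11 → 12 → 13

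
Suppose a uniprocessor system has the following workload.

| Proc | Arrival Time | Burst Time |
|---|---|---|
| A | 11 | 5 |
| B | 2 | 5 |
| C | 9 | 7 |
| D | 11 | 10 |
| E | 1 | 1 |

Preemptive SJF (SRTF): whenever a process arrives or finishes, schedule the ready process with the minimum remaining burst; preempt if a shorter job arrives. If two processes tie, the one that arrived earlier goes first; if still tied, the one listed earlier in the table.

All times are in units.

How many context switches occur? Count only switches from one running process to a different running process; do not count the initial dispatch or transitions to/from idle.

3

Timeline: | idle 0-1 | E 1-2 | B 2-7 | idle 7-9 | C 9-16 | A 16-21 | D 21-31 |
Completion: A=21  B=7  C=16  D=31  E=2
Turnaround (C−A): A=10  B=5  C=7  D=20  E=1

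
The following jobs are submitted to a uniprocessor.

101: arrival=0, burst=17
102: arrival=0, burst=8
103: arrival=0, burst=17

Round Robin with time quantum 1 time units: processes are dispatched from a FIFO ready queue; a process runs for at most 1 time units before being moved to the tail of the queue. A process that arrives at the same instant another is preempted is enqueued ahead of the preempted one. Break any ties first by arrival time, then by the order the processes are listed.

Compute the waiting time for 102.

Timeline: | 101 0-1 | 102 1-2 | 103 2-3 | 101 3-4 | 102 4-5 | 103 5-6 | 101 6-7 | 102 7-8 | 103 8-9 | 101 9-10 | 102 10-11 | 103 11-12 | 101 12-13 | 102 13-14 | 103 14-15 | 101 15-16 | 102 16-17 | 103 17-18 | 101 18-19 | 102 19-20 | 103 20-21 | 101 21-22 | 102 22-23 | 103 23-24 | 101 24-25 | 103 25-26 | 101 26-27 | 103 27-28 | 101 28-29 | 103 29-30 | 101 30-31 | 103 31-32 | 101 32-33 | 103 33-34 | 101 34-35 | 103 35-36 | 101 36-37 | 103 37-38 | 101 38-39 | 103 39-40 | 101 40-41 | 103 41-42 |
Completion: 101=41  102=23  103=42
Waiting(102) = turnaround − burst = 23 − 8 = 15

15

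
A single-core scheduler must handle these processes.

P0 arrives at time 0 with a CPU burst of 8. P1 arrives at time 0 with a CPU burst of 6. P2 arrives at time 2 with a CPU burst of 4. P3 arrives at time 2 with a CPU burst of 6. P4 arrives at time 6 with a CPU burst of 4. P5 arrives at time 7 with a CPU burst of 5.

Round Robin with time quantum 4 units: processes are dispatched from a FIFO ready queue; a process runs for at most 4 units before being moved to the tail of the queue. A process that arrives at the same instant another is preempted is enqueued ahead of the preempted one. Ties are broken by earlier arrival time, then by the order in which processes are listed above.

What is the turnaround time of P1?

30

Gantt: | P0 0-4 | P1 4-8 | P2 8-12 | P3 12-16 | P0 16-20 | P4 20-24 | P5 24-28 | P1 28-30 | P3 30-32 | P5 32-33 |
Completion: P0=20  P1=30  P2=12  P3=32  P4=24  P5=33
Turnaround (C−A): P0=20  P1=30  P2=10  P3=30  P4=18  P5=26
Turnaround(P1) = completion − arrival = 30 − 0 = 30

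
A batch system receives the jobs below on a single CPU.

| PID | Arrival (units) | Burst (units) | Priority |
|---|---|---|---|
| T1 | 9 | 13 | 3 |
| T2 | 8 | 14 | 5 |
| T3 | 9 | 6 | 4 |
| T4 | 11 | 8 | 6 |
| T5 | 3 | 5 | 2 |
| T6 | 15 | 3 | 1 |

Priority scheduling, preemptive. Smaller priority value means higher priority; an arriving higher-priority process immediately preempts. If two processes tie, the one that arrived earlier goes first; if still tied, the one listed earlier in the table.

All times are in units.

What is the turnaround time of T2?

36

Gantt: | idle 0-3 | T5 3-8 | T2 8-9 | T1 9-15 | T6 15-18 | T1 18-25 | T3 25-31 | T2 31-44 | T4 44-52 |
Completion: T1=25  T2=44  T3=31  T4=52  T5=8  T6=18
Turnaround(T2) = completion − arrival = 44 − 8 = 36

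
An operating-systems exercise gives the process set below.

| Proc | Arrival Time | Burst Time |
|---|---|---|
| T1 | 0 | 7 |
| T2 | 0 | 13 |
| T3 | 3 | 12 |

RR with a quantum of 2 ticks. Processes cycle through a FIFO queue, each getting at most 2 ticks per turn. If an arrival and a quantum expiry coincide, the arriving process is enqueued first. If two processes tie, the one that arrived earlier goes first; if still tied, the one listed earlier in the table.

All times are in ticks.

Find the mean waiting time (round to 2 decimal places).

15.00

Gantt: | T1 0-2 | T2 2-4 | T1 4-6 | T3 6-8 | T2 8-10 | T1 10-12 | T3 12-14 | T2 14-16 | T1 16-17 | T3 17-19 | T2 19-21 | T3 21-23 | T2 23-25 | T3 25-27 | T2 27-29 | T3 29-31 | T2 31-32 |
Completion: T1=17  T2=32  T3=31
Waiting times: T1=10, T2=19, T3=16
Average waiting = (10+19+16) / 3 = 45/3 = 15.00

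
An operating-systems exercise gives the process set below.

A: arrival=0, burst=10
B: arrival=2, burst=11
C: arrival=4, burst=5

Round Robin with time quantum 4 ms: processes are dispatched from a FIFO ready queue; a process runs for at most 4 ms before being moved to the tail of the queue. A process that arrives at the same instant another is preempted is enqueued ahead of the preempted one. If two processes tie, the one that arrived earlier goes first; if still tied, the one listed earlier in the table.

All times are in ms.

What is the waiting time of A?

13

Gantt: | A 0-4 | B 4-8 | C 8-12 | A 12-16 | B 16-20 | C 20-21 | A 21-23 | B 23-26 |
Completion: A=23  B=26  C=21
Turnaround (C−A): A=23  B=24  C=17
Waiting(A) = turnaround − burst = 23 − 10 = 13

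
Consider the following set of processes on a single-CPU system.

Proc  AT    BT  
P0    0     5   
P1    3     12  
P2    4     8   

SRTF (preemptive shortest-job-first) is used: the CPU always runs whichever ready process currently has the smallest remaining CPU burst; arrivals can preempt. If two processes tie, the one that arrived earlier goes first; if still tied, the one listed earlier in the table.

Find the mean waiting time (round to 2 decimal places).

3.67

Schedule: | P0 0-5 | P2 5-13 | P1 13-25 |
Completion: P0=5  P1=25  P2=13
Waiting times: P0=0, P1=10, P2=1
Average waiting = (0+10+1) / 3 = 11/3 = 3.67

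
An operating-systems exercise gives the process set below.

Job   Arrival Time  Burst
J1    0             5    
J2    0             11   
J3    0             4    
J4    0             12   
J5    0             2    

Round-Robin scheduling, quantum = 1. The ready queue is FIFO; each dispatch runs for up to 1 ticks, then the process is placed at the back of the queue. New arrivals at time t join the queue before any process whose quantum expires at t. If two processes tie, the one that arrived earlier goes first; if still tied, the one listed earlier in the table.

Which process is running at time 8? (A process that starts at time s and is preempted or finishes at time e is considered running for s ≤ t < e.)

Gantt: | J1 0-1 | J2 1-2 | J3 2-3 | J4 3-4 | J5 4-5 | J1 5-6 | J2 6-7 | J3 7-8 | J4 8-9 | J5 9-10 | J1 10-11 | J2 11-12 | J3 12-13 | J4 13-14 | J1 14-15 | J2 15-16 | J3 16-17 | J4 17-18 | J1 18-19 | J2 19-20 | J4 20-21 | J2 21-22 | J4 22-23 | J2 23-24 | J4 24-25 | J2 25-26 | J4 26-27 | J2 27-28 | J4 28-29 | J2 29-30 | J4 30-31 | J2 31-32 | J4 32-34 |
Completion: J1=19  J2=32  J3=17  J4=34  J5=10
Turnaround (C−A): J1=19  J2=32  J3=17  J4=34  J5=10

J4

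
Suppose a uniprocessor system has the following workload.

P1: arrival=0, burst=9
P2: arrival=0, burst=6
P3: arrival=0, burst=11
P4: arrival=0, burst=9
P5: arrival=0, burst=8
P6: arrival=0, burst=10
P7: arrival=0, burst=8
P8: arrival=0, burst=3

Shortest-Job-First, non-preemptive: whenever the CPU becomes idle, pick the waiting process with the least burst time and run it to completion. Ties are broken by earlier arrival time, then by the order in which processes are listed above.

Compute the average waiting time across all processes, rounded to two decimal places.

23.00

Timeline: | P8 0-3 | P2 3-9 | P5 9-17 | P7 17-25 | P1 25-34 | P4 34-43 | P6 43-53 | P3 53-64 |
Completion: P1=34  P2=9  P3=64  P4=43  P5=17  P6=53  P7=25  P8=3
Turnaround (C−A): P1=34  P2=9  P3=64  P4=43  P5=17  P6=53  P7=25  P8=3
Waiting times: P1=25, P2=3, P3=53, P4=34, P5=9, P6=43, P7=17, P8=0
Average waiting = (25+3+53+34+9+43+17+0) / 8 = 184/8 = 23.00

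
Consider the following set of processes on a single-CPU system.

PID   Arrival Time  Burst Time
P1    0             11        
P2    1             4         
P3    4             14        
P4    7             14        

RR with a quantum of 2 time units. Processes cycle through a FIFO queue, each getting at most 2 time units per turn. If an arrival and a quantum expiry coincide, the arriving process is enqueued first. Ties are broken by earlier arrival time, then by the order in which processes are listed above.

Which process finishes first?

Schedule: | P1 0-2 | P2 2-4 | P1 4-6 | P3 6-8 | P2 8-10 | P1 10-12 | P4 12-14 | P3 14-16 | P1 16-18 | P4 18-20 | P3 20-22 | P1 22-24 | P4 24-26 | P3 26-28 | P1 28-29 | P4 29-31 | P3 31-33 | P4 33-35 | P3 35-37 | P4 37-39 | P3 39-41 | P4 41-43 |
Completion: P1=29  P2=10  P3=41  P4=43
Turnaround (C−A): P1=29  P2=9  P3=37  P4=36
Finish order: P2 → P1 → P3 → P4

P2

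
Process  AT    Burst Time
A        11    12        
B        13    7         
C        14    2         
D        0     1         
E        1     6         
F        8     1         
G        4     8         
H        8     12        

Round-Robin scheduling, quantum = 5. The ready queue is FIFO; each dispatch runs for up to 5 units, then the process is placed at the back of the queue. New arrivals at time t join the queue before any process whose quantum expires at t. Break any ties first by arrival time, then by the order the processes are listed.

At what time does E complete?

12

Gantt: | D 0-1 | E 1-6 | G 6-11 | E 11-12 | F 12-13 | H 13-18 | A 18-23 | G 23-26 | B 26-31 | C 31-33 | H 33-38 | A 38-43 | B 43-45 | H 45-47 | A 47-49 |
Completion: A=49  B=45  C=33  D=1  E=12  F=13  G=26  H=47
Turnaround (C−A): A=38  B=32  C=19  D=1  E=11  F=5  G=22  H=39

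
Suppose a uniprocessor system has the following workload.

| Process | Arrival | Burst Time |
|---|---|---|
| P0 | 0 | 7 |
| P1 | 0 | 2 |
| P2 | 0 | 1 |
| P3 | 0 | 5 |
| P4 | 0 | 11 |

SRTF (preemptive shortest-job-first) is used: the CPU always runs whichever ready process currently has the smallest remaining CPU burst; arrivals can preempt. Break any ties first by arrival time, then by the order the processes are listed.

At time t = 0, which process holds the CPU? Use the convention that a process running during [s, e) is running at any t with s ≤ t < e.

Gantt: | P2 0-1 | P1 1-3 | P3 3-8 | P0 8-15 | P4 15-26 |
Completion: P0=15  P1=3  P2=1  P3=8  P4=26

P2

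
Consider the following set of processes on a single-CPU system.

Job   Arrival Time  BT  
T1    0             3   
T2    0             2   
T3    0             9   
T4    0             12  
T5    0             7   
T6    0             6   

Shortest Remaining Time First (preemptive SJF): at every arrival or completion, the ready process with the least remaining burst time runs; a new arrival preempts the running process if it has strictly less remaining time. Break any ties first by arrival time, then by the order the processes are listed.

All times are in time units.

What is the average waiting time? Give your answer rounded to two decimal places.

10.50

Timeline: | T2 0-2 | T1 2-5 | T6 5-11 | T5 11-18 | T3 18-27 | T4 27-39 |
Completion: T1=5  T2=2  T3=27  T4=39  T5=18  T6=11
Turnaround (C−A): T1=5  T2=2  T3=27  T4=39  T5=18  T6=11
Waiting times: T1=2, T2=0, T3=18, T4=27, T5=11, T6=5
Average waiting = (2+0+18+27+11+5) / 6 = 63/6 = 10.50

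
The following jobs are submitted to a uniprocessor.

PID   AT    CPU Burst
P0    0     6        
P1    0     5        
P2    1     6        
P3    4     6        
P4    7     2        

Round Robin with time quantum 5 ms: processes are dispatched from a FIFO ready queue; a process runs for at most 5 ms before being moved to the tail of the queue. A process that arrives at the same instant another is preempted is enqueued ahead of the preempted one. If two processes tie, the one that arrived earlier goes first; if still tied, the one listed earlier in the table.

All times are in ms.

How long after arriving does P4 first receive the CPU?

14

Gantt: | P0 0-5 | P1 5-10 | P2 10-15 | P3 15-20 | P0 20-21 | P4 21-23 | P2 23-24 | P3 24-25 |
Completion: P0=21  P1=10  P2=24  P3=25  P4=23
Turnaround (C−A): P0=21  P1=10  P2=23  P3=21  P4=16
Response(P4) = first start − arrival = 21 − 7 = 14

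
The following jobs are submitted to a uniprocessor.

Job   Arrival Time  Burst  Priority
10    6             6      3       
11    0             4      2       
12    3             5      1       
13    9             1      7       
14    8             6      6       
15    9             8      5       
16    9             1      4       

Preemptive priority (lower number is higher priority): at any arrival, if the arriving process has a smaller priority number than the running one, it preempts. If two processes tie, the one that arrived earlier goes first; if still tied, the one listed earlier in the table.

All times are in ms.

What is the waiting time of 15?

7

Gantt: | 11 0-3 | 12 3-8 | 11 8-9 | 10 9-15 | 16 15-16 | 15 16-24 | 14 24-30 | 13 30-31 |
Completion: 10=15  11=9  12=8  13=31  14=30  15=24  16=16
Waiting(15) = turnaround − burst = 15 − 8 = 7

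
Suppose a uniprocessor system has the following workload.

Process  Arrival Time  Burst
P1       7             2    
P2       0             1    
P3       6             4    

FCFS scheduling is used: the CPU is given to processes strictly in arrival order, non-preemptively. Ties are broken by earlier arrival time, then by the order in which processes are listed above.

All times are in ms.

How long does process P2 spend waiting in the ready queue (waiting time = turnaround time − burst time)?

0

Timeline: | P2 0-1 | idle 1-6 | P3 6-10 | P1 10-12 |
Completion: P1=12  P2=1  P3=10
Turnaround (C−A): P1=5  P2=1  P3=4
Waiting(P2) = turnaround − burst = 1 − 1 = 0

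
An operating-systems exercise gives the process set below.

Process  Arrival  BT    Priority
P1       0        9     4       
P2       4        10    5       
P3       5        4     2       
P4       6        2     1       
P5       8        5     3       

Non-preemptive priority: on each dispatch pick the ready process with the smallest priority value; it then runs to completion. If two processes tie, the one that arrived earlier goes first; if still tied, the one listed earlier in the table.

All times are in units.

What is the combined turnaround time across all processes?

Gantt: | P1 0-9 | P4 9-11 | P3 11-15 | P5 15-20 | P2 20-30 |
Completion: P1=9  P2=30  P3=15  P4=11  P5=20
Turnaround (C−A): P1=9  P2=26  P3=10  P4=5  P5=12
Turnaround = completion − arrival: P1=9, P2=26, P3=10, P4=5, P5=12
Total turnaround = 9 + 26 + 10 + 5 + 12 = 62

62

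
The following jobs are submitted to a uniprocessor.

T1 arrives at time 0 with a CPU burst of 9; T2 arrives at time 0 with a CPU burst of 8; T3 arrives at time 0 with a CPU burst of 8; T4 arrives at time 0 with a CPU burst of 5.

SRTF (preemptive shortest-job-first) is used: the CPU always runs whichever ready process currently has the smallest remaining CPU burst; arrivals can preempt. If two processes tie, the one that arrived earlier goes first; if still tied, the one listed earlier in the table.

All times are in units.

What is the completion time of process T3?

Gantt: | T4 0-5 | T2 5-13 | T3 13-21 | T1 21-30 |
Completion: T1=30  T2=13  T3=21  T4=5
Turnaround (C−A): T1=30  T2=13  T3=21  T4=5

21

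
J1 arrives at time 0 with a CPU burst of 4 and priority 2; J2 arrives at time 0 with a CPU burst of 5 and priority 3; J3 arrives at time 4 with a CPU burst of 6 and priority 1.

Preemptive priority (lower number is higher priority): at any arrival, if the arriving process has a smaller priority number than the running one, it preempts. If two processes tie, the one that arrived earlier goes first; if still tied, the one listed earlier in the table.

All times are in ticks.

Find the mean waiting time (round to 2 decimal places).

Gantt: | J1 0-4 | J3 4-10 | J2 10-15 |
Completion: J1=4  J2=15  J3=10
Waiting times: J1=0, J2=10, J3=0
Average waiting = (0+10+0) / 3 = 10/3 = 3.33

3.33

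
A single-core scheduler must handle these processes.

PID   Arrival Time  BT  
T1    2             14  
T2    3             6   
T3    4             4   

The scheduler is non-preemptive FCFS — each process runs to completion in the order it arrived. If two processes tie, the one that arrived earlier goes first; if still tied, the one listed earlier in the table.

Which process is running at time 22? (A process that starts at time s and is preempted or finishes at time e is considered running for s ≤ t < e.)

Gantt: | idle 0-2 | T1 2-16 | T2 16-22 | T3 22-26 |
Completion: T1=16  T2=22  T3=26

T3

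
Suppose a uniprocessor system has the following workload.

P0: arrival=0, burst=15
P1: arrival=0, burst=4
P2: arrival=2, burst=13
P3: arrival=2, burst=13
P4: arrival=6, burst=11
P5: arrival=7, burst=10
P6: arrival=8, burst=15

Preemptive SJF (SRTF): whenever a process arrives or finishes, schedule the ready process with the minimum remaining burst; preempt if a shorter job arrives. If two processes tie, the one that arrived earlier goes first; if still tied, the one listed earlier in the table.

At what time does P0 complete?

Timeline: | P1 0-4 | P2 4-17 | P5 17-27 | P4 27-38 | P3 38-51 | P0 51-66 | P6 66-81 |
Completion: P0=66  P1=4  P2=17  P3=51  P4=38  P5=27  P6=81

66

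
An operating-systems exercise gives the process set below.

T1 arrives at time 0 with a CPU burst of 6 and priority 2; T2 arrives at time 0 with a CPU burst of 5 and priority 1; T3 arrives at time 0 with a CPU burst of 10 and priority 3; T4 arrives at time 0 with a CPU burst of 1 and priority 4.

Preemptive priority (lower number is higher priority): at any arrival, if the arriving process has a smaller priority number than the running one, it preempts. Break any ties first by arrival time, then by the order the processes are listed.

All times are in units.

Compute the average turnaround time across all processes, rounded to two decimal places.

14.75

Timeline: | T2 0-5 | T1 5-11 | T3 11-21 | T4 21-22 |
Completion: T1=11  T2=5  T3=21  T4=22
Turnaround (C−A): T1=11  T2=5  T3=21  T4=22
Turnaround times: T1=11, T2=5, T3=21, T4=22
Average turnaround = (11+5+21+22) / 4 = 59/4 = 14.75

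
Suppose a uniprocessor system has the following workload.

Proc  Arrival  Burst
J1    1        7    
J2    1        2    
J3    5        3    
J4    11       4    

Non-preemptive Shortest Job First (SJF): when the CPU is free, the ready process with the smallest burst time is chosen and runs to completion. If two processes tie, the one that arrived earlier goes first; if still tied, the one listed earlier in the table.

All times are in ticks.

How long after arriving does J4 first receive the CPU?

2

Timeline: | idle 0-1 | J2 1-3 | J1 3-10 | J3 10-13 | J4 13-17 |
Completion: J1=10  J2=3  J3=13  J4=17
Turnaround (C−A): J1=9  J2=2  J3=8  J4=6
Response(J4) = first start − arrival = 13 − 11 = 2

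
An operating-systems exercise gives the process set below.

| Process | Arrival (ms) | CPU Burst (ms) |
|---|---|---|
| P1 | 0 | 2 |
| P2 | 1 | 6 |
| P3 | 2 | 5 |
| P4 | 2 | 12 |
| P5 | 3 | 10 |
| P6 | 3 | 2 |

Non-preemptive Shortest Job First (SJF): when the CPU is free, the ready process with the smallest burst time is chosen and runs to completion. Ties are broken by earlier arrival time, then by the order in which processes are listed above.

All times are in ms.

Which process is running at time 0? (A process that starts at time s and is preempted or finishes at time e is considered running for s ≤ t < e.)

Timeline: | P1 0-2 | P3 2-7 | P6 7-9 | P2 9-15 | P5 15-25 | P4 25-37 |
Completion: P1=2  P2=15  P3=7  P4=37  P5=25  P6=9
Turnaround (C−A): P1=2  P2=14  P3=5  P4=35  P5=22  P6=6

P1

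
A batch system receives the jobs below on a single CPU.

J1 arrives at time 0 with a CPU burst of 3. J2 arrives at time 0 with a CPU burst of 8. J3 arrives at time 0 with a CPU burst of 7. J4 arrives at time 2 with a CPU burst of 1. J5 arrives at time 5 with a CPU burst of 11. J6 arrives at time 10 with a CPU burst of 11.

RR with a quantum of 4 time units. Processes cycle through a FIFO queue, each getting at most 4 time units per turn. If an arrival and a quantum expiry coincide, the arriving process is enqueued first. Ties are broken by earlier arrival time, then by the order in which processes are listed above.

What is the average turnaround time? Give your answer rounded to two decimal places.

Schedule: | J1 0-3 | J2 3-7 | J3 7-11 | J4 11-12 | J5 12-16 | J2 16-20 | J6 20-24 | J3 24-27 | J5 27-31 | J6 31-35 | J5 35-38 | J6 38-41 |
Completion: J1=3  J2=20  J3=27  J4=12  J5=38  J6=41
Turnaround times: J1=3, J2=20, J3=27, J4=10, J5=33, J6=31
Average turnaround = (3+20+27+10+33+31) / 6 = 124/6 = 20.67

20.67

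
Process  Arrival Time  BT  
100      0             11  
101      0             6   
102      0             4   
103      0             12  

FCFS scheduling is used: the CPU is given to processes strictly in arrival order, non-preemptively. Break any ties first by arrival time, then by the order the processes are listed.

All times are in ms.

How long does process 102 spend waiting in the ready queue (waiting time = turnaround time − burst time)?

17

Schedule: | 100 0-11 | 101 11-17 | 102 17-21 | 103 21-33 |
Completion: 100=11  101=17  102=21  103=33
Turnaround (C−A): 100=11  101=17  102=21  103=33
Waiting(102) = turnaround − burst = 21 − 4 = 17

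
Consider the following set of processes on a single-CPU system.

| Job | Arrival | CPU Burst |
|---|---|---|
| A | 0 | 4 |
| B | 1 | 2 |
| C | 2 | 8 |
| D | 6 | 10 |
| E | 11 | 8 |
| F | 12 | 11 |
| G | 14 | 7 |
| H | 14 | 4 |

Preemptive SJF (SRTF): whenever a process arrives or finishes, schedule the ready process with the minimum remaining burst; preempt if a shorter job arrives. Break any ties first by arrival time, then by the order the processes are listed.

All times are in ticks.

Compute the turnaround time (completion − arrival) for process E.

22

Timeline: | A 0-1 | B 1-3 | A 3-6 | C 6-14 | H 14-18 | G 18-25 | E 25-33 | D 33-43 | F 43-54 |
Completion: A=6  B=3  C=14  D=43  E=33  F=54  G=25  H=18
Turnaround(E) = completion − arrival = 33 − 11 = 22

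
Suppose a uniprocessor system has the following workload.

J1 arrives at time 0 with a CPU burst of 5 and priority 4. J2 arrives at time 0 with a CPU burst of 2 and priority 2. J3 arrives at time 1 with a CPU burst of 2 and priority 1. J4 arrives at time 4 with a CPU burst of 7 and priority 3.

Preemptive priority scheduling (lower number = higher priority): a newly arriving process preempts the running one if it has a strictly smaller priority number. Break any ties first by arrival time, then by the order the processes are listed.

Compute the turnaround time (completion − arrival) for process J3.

Timeline: | J2 0-1 | J3 1-3 | J2 3-4 | J4 4-11 | J1 11-16 |
Completion: J1=16  J2=4  J3=3  J4=11
Turnaround(J3) = completion − arrival = 3 − 1 = 2

2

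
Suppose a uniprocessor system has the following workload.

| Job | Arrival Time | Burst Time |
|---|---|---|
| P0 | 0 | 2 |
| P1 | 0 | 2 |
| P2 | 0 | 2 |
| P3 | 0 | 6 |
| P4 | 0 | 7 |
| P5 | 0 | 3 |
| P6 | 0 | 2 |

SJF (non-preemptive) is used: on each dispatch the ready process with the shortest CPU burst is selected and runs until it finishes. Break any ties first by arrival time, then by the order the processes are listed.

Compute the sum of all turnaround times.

Timeline: | P0 0-2 | P1 2-4 | P2 4-6 | P6 6-8 | P5 8-11 | P3 11-17 | P4 17-24 |
Completion: P0=2  P1=4  P2=6  P3=17  P4=24  P5=11  P6=8
Turnaround = completion − arrival: P0=2, P1=4, P2=6, P3=17, P4=24, P5=11, P6=8
Total turnaround = 2 + 4 + 6 + 17 + 24 + 11 + 8 = 72

72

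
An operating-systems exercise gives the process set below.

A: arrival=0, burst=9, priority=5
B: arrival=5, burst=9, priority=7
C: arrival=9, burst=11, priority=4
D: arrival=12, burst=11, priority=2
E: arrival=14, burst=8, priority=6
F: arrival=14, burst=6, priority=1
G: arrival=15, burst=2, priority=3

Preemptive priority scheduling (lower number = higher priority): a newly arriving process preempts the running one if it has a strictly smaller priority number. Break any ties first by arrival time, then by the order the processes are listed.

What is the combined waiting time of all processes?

106

Gantt: | A 0-9 | C 9-12 | D 12-14 | F 14-20 | D 20-29 | G 29-31 | C 31-39 | E 39-47 | B 47-56 |
Completion: A=9  B=56  C=39  D=29  E=47  F=20  G=31
Turnaround (C−A): A=9  B=51  C=30  D=17  E=33  F=6  G=16
Waiting = turnaround − burst: A=0, B=42, C=19, D=6, E=25, F=0, G=14
Total waiting = 0 + 42 + 19 + 6 + 25 + 0 + 14 = 106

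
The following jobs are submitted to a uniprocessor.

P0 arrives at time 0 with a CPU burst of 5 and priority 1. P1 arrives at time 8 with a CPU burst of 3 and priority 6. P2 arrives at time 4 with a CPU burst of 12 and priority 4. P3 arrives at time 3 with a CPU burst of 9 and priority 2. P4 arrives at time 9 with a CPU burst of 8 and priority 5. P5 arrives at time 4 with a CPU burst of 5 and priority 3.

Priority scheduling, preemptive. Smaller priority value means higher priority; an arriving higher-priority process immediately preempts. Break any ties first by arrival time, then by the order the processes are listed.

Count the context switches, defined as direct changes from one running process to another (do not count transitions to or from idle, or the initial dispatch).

Gantt: | P0 0-5 | P3 5-14 | P5 14-19 | P2 19-31 | P4 31-39 | P1 39-42 |
Completion: P0=5  P1=42  P2=31  P3=14  P4=39  P5=19
Turnaround (C−A): P0=5  P1=34  P2=27  P3=11  P4=30  P5=15

5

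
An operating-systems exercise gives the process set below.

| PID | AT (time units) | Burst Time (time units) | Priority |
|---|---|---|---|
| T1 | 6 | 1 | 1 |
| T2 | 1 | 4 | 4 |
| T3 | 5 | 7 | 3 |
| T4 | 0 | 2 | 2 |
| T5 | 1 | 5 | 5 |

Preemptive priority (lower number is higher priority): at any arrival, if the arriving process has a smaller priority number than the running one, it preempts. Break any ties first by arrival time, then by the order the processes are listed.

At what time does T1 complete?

7

Gantt: | T4 0-2 | T2 2-5 | T3 5-6 | T1 6-7 | T3 7-13 | T2 13-14 | T5 14-19 |
Completion: T1=7  T2=14  T3=13  T4=2  T5=19
Turnaround (C−A): T1=1  T2=13  T3=8  T4=2  T5=18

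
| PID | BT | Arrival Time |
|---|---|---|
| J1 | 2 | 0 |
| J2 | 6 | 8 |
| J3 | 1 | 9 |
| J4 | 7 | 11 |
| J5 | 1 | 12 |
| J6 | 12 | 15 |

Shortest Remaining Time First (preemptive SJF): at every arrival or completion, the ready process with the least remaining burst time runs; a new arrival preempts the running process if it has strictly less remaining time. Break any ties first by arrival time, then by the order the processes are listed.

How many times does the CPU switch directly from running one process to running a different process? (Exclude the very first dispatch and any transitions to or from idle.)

Schedule: | J1 0-2 | idle 2-8 | J2 8-9 | J3 9-10 | J2 10-12 | J5 12-13 | J2 13-16 | J4 16-23 | J6 23-35 |
Completion: J1=2  J2=16  J3=10  J4=23  J5=13  J6=35

6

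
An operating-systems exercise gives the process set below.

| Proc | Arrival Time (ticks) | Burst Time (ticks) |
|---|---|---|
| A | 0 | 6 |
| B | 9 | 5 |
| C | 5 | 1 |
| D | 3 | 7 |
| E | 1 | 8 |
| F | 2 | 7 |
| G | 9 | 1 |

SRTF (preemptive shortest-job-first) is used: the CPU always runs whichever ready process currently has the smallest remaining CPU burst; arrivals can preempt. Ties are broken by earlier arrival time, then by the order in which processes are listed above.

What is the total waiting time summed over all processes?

56

Gantt: | A 0-6 | C 6-7 | F 7-9 | G 9-10 | F 10-15 | B 15-20 | D 20-27 | E 27-35 |
Completion: A=6  B=20  C=7  D=27  E=35  F=15  G=10
Turnaround (C−A): A=6  B=11  C=2  D=24  E=34  F=13  G=1
Waiting = turnaround − burst: A=0, B=6, C=1, D=17, E=26, F=6, G=0
Total waiting = 0 + 6 + 1 + 17 + 26 + 6 + 0 = 56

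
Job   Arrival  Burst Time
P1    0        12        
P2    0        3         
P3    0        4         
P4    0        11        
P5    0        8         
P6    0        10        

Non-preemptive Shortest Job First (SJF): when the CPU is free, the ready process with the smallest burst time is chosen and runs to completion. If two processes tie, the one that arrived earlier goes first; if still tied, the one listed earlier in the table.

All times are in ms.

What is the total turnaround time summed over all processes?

Timeline: | P2 0-3 | P3 3-7 | P5 7-15 | P6 15-25 | P4 25-36 | P1 36-48 |
Completion: P1=48  P2=3  P3=7  P4=36  P5=15  P6=25
Turnaround (C−A): P1=48  P2=3  P3=7  P4=36  P5=15  P6=25
Turnaround = completion − arrival: P1=48, P2=3, P3=7, P4=36, P5=15, P6=25
Total turnaround = 48 + 3 + 7 + 36 + 15 + 25 = 134

134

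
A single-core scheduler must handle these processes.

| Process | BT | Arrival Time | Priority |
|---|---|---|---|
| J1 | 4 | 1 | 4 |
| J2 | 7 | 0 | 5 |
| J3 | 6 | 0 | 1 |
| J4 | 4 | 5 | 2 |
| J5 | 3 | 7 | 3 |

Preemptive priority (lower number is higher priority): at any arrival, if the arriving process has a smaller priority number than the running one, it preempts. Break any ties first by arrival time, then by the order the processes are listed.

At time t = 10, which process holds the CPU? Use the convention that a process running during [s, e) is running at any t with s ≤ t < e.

Timeline: | J3 0-6 | J4 6-10 | J5 10-13 | J1 13-17 | J2 17-24 |
Completion: J1=17  J2=24  J3=6  J4=10  J5=13
Turnaround (C−A): J1=16  J2=24  J3=6  J4=5  J5=6

J5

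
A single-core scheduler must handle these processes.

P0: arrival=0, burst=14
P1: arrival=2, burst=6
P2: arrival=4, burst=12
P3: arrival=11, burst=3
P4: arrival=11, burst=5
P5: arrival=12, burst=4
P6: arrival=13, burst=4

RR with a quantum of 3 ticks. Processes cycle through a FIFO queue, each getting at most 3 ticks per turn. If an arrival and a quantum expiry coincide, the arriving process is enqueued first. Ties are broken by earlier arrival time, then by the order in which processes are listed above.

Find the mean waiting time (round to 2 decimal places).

21.14

Schedule: | P0 0-3 | P1 3-6 | P0 6-9 | P2 9-12 | P1 12-15 | P0 15-18 | P3 18-21 | P4 21-24 | P5 24-27 | P2 27-30 | P6 30-33 | P0 33-36 | P4 36-38 | P5 38-39 | P2 39-42 | P6 42-43 | P0 43-45 | P2 45-48 |
Completion: P0=45  P1=15  P2=48  P3=21  P4=38  P5=39  P6=43
Turnaround (C−A): P0=45  P1=13  P2=44  P3=10  P4=27  P5=27  P6=30
Waiting times: P0=31, P1=7, P2=32, P3=7, P4=22, P5=23, P6=26
Average waiting = (31+7+32+7+22+23+26) / 7 = 148/7 = 21.14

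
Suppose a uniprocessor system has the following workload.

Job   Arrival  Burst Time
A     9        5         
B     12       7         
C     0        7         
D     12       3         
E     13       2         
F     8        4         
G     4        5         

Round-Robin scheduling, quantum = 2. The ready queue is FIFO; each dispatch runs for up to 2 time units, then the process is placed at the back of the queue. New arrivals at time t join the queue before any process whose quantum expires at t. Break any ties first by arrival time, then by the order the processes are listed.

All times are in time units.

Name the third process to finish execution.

Timeline: | C 0-4 | G 4-6 | C 6-8 | G 8-10 | F 10-12 | C 12-13 | A 13-15 | G 15-16 | B 16-18 | D 18-20 | F 20-22 | E 22-24 | A 24-26 | B 26-28 | D 28-29 | A 29-30 | B 30-33 |
Completion: A=30  B=33  C=13  D=29  E=24  F=22  G=16
Finish order: C → G → F → E → D → A → B

F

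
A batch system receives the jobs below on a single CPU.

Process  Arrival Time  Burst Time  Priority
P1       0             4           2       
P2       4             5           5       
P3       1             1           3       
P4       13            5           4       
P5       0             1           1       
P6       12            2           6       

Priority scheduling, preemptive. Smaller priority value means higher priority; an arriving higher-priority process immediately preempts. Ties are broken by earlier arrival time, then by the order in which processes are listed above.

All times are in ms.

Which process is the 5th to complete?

Timeline: | P5 0-1 | P1 1-5 | P3 5-6 | P2 6-11 | idle 11-12 | P6 12-13 | P4 13-18 | P6 18-19 |
Completion: P1=5  P2=11  P3=6  P4=18  P5=1  P6=19
Turnaround (C−A): P1=5  P2=7  P3=5  P4=5  P5=1  P6=7
Finish order: P5 → P1 → P3 → P2 → P4 → P6

P4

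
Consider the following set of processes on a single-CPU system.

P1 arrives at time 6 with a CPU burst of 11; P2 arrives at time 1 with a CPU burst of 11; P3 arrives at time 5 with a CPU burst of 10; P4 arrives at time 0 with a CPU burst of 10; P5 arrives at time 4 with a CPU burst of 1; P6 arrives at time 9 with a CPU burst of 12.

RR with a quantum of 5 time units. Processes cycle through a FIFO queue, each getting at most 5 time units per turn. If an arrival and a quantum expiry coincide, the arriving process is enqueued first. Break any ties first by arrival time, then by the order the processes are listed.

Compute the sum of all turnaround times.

Schedule: | P4 0-5 | P2 5-10 | P5 10-11 | P3 11-16 | P4 16-21 | P1 21-26 | P6 26-31 | P2 31-36 | P3 36-41 | P1 41-46 | P6 46-51 | P2 51-52 | P1 52-53 | P6 53-55 |
Completion: P1=53  P2=52  P3=41  P4=21  P5=11  P6=55
Turnaround (C−A): P1=47  P2=51  P3=36  P4=21  P5=7  P6=46
Turnaround = completion − arrival: P1=47, P2=51, P3=36, P4=21, P5=7, P6=46
Total turnaround = 47 + 51 + 36 + 21 + 7 + 46 = 208

208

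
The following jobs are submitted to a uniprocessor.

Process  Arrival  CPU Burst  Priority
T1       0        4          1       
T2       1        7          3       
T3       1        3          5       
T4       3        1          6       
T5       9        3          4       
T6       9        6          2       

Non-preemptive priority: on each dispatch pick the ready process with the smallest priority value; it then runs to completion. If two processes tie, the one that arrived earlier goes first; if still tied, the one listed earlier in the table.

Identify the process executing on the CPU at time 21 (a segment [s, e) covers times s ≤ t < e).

T3

Gantt: | T1 0-4 | T2 4-11 | T6 11-17 | T5 17-20 | T3 20-23 | T4 23-24 |
Completion: T1=4  T2=11  T3=23  T4=24  T5=20  T6=17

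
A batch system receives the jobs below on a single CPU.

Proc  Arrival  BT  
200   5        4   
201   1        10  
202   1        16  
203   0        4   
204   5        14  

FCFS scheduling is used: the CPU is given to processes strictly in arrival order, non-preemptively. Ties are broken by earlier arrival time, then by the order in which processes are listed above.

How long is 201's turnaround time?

Timeline: | 203 0-4 | 201 4-14 | 202 14-30 | 200 30-34 | 204 34-48 |
Completion: 200=34  201=14  202=30  203=4  204=48
Turnaround (C−A): 200=29  201=13  202=29  203=4  204=43
Turnaround(201) = completion − arrival = 14 − 1 = 13

13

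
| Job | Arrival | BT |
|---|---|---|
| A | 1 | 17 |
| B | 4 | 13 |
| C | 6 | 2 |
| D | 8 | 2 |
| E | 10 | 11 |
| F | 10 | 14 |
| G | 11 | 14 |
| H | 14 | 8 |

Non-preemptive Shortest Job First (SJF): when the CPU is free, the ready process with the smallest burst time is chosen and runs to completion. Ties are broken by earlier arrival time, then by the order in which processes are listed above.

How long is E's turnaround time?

Timeline: | idle 0-1 | A 1-18 | C 18-20 | D 20-22 | H 22-30 | E 30-41 | B 41-54 | F 54-68 | G 68-82 |
Completion: A=18  B=54  C=20  D=22  E=41  F=68  G=82  H=30
Turnaround(E) = completion − arrival = 41 − 10 = 31

31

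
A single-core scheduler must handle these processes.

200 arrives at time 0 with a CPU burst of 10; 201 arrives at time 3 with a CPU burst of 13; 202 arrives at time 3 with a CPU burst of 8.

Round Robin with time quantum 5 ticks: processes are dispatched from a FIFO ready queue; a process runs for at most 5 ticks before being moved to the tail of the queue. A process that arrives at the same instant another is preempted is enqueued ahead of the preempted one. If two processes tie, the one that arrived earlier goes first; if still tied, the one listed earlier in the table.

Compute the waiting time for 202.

17

Schedule: | 200 0-5 | 201 5-10 | 202 10-15 | 200 15-20 | 201 20-25 | 202 25-28 | 201 28-31 |
Completion: 200=20  201=31  202=28
Turnaround (C−A): 200=20  201=28  202=25
Waiting(202) = turnaround − burst = 25 − 8 = 17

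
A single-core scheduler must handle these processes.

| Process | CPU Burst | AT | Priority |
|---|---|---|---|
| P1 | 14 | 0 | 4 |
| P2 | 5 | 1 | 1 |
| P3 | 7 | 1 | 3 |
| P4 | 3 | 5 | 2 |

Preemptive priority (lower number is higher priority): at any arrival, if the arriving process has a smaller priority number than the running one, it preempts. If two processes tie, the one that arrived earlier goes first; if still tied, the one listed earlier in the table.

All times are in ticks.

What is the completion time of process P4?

9

Gantt: | P1 0-1 | P2 1-6 | P4 6-9 | P3 9-16 | P1 16-29 |
Completion: P1=29  P2=6  P3=16  P4=9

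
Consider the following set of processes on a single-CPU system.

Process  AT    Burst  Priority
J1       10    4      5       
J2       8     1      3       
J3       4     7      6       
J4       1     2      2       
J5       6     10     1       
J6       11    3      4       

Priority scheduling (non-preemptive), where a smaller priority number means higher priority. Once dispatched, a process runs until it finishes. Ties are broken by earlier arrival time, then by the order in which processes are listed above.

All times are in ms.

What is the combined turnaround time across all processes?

71

Gantt: | idle 0-1 | J4 1-3 | idle 3-4 | J3 4-11 | J5 11-21 | J2 21-22 | J6 22-25 | J1 25-29 |
Completion: J1=29  J2=22  J3=11  J4=3  J5=21  J6=25
Turnaround (C−A): J1=19  J2=14  J3=7  J4=2  J5=15  J6=14
Turnaround = completion − arrival: J1=19, J2=14, J3=7, J4=2, J5=15, J6=14
Total turnaround = 19 + 14 + 7 + 2 + 15 + 14 = 71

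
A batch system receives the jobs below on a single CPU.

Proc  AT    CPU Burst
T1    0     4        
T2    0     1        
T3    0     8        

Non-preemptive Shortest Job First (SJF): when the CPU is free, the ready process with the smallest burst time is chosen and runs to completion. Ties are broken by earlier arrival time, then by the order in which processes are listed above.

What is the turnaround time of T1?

5

Timeline: | T2 0-1 | T1 1-5 | T3 5-13 |
Completion: T1=5  T2=1  T3=13
Turnaround (C−A): T1=5  T2=1  T3=13
Turnaround(T1) = completion − arrival = 5 − 0 = 5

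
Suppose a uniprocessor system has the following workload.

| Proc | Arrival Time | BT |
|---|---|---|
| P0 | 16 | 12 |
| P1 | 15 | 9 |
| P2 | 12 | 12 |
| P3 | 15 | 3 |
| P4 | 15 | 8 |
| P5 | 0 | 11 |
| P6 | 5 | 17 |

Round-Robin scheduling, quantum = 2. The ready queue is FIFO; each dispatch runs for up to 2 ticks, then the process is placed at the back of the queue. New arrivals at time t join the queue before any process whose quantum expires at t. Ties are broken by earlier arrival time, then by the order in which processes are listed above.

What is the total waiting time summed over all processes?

Schedule: | P5 0-6 | P6 6-8 | P5 8-10 | P6 10-12 | P5 12-14 | P2 14-16 | P6 16-18 | P5 18-19 | P1 19-21 | P3 21-23 | P4 23-25 | P0 25-27 | P2 27-29 | P6 29-31 | P1 31-33 | P3 33-34 | P4 34-36 | P0 36-38 | P2 38-40 | P6 40-42 | P1 42-44 | P4 44-46 | P0 46-48 | P2 48-50 | P6 50-52 | P1 52-54 | P4 54-56 | P0 56-58 | P2 58-60 | P6 60-62 | P1 62-63 | P0 63-65 | P2 65-67 | P6 67-69 | P0 69-71 | P6 71-72 |
Completion: P0=71  P1=63  P2=67  P3=34  P4=56  P5=19  P6=72
Waiting = turnaround − burst: P0=43, P1=39, P2=43, P3=16, P4=33, P5=8, P6=50
Total waiting = 43 + 39 + 43 + 16 + 33 + 8 + 50 = 232

232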